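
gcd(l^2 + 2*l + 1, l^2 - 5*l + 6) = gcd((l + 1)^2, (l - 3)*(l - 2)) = 1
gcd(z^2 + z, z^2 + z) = z^2 + z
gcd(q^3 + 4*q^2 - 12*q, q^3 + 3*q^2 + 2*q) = q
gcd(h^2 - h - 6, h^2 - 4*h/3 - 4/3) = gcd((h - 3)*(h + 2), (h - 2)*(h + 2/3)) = 1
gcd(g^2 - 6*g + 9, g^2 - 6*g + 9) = g^2 - 6*g + 9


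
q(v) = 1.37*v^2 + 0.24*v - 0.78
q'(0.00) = 0.24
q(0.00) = -0.78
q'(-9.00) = -24.42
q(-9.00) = 108.03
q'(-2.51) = -6.64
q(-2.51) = 7.25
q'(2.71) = 7.67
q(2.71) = 9.93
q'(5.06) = 14.10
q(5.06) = 35.51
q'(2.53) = 7.17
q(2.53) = 8.60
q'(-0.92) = -2.28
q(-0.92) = 0.16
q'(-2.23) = -5.87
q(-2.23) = 5.50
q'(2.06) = 5.88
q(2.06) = 5.53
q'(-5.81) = -15.68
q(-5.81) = 44.07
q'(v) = 2.74*v + 0.24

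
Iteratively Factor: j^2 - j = (j)*(j - 1)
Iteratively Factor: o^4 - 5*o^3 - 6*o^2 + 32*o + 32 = (o + 2)*(o^3 - 7*o^2 + 8*o + 16) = (o - 4)*(o + 2)*(o^2 - 3*o - 4) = (o - 4)^2*(o + 2)*(o + 1)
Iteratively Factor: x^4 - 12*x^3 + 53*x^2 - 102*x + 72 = (x - 3)*(x^3 - 9*x^2 + 26*x - 24) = (x - 3)*(x - 2)*(x^2 - 7*x + 12) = (x - 4)*(x - 3)*(x - 2)*(x - 3)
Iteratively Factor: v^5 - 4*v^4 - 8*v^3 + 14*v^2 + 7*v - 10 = (v - 5)*(v^4 + v^3 - 3*v^2 - v + 2) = (v - 5)*(v - 1)*(v^3 + 2*v^2 - v - 2) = (v - 5)*(v - 1)^2*(v^2 + 3*v + 2) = (v - 5)*(v - 1)^2*(v + 1)*(v + 2)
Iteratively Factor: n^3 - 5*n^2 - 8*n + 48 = (n - 4)*(n^2 - n - 12) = (n - 4)*(n + 3)*(n - 4)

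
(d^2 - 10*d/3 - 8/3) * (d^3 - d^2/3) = d^5 - 11*d^4/3 - 14*d^3/9 + 8*d^2/9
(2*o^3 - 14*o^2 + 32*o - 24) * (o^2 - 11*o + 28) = 2*o^5 - 36*o^4 + 242*o^3 - 768*o^2 + 1160*o - 672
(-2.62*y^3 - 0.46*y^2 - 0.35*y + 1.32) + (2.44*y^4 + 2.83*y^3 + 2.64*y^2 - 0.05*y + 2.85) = 2.44*y^4 + 0.21*y^3 + 2.18*y^2 - 0.4*y + 4.17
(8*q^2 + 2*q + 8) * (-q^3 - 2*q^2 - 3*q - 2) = -8*q^5 - 18*q^4 - 36*q^3 - 38*q^2 - 28*q - 16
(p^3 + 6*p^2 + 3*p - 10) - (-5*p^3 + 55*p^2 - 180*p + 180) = 6*p^3 - 49*p^2 + 183*p - 190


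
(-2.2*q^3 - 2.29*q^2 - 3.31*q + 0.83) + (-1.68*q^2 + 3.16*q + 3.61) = -2.2*q^3 - 3.97*q^2 - 0.15*q + 4.44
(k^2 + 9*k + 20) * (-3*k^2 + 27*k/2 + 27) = -3*k^4 - 27*k^3/2 + 177*k^2/2 + 513*k + 540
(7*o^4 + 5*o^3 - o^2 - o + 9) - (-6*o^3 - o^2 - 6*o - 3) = 7*o^4 + 11*o^3 + 5*o + 12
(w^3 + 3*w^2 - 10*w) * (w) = w^4 + 3*w^3 - 10*w^2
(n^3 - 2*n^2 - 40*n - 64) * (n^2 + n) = n^5 - n^4 - 42*n^3 - 104*n^2 - 64*n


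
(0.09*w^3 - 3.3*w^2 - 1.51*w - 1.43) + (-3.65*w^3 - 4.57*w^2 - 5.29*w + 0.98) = -3.56*w^3 - 7.87*w^2 - 6.8*w - 0.45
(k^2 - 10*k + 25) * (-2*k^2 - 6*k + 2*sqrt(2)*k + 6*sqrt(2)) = -2*k^4 + 2*sqrt(2)*k^3 + 14*k^3 - 14*sqrt(2)*k^2 + 10*k^2 - 150*k - 10*sqrt(2)*k + 150*sqrt(2)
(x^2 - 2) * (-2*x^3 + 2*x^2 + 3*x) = -2*x^5 + 2*x^4 + 7*x^3 - 4*x^2 - 6*x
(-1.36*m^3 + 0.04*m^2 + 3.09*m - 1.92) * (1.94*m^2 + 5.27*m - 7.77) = -2.6384*m^5 - 7.0896*m^4 + 16.7726*m^3 + 12.2487*m^2 - 34.1277*m + 14.9184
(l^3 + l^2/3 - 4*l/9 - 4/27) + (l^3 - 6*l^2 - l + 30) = 2*l^3 - 17*l^2/3 - 13*l/9 + 806/27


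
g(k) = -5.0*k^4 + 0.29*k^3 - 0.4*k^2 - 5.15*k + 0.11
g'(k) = -20.0*k^3 + 0.87*k^2 - 0.8*k - 5.15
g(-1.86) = -53.41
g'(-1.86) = 128.04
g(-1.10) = -2.42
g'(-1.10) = 23.40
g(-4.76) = -2582.55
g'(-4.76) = 2175.37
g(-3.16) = -495.32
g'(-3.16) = 637.16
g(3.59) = -840.63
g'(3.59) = -922.17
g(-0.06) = 0.42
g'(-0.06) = -5.09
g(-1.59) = -25.83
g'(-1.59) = 78.72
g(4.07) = -1379.90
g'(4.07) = -1342.38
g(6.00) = -6462.55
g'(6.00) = -4298.63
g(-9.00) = -33002.35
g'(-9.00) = 14652.52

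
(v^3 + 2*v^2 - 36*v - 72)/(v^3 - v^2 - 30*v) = (v^2 + 8*v + 12)/(v*(v + 5))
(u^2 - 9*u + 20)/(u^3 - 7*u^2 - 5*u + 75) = (u - 4)/(u^2 - 2*u - 15)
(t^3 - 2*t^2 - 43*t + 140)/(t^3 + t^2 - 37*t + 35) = (t - 4)/(t - 1)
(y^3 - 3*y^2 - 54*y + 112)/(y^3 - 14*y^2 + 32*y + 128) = (y^2 + 5*y - 14)/(y^2 - 6*y - 16)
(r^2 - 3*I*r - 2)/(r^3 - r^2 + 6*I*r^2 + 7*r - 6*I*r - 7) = (r - 2*I)/(r^2 + r*(-1 + 7*I) - 7*I)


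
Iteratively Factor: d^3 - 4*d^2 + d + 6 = (d - 2)*(d^2 - 2*d - 3) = (d - 2)*(d + 1)*(d - 3)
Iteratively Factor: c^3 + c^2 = (c + 1)*(c^2) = c*(c + 1)*(c)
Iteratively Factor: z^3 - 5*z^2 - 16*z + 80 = (z - 5)*(z^2 - 16) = (z - 5)*(z + 4)*(z - 4)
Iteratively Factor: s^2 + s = (s)*(s + 1)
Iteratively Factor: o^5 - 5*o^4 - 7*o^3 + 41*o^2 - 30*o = (o - 5)*(o^4 - 7*o^2 + 6*o) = (o - 5)*(o - 1)*(o^3 + o^2 - 6*o) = (o - 5)*(o - 2)*(o - 1)*(o^2 + 3*o) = o*(o - 5)*(o - 2)*(o - 1)*(o + 3)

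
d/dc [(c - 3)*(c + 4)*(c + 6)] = 3*c^2 + 14*c - 6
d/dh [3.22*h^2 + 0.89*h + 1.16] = 6.44*h + 0.89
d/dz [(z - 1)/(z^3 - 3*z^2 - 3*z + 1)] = (z^3 - 3*z^2 - 3*z + 3*(z - 1)*(-z^2 + 2*z + 1) + 1)/(z^3 - 3*z^2 - 3*z + 1)^2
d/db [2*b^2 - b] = 4*b - 1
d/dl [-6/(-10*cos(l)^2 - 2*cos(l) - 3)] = 12*(10*cos(l) + 1)*sin(l)/(10*cos(l)^2 + 2*cos(l) + 3)^2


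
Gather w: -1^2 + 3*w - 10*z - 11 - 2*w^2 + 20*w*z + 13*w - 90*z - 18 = -2*w^2 + w*(20*z + 16) - 100*z - 30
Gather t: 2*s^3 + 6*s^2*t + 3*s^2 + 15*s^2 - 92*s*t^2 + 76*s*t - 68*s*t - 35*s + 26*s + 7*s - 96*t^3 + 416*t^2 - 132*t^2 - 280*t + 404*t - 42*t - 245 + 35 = 2*s^3 + 18*s^2 - 2*s - 96*t^3 + t^2*(284 - 92*s) + t*(6*s^2 + 8*s + 82) - 210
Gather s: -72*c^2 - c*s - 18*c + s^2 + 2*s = -72*c^2 - 18*c + s^2 + s*(2 - c)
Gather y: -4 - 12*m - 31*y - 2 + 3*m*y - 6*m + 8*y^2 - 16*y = -18*m + 8*y^2 + y*(3*m - 47) - 6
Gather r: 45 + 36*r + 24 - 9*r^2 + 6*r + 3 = -9*r^2 + 42*r + 72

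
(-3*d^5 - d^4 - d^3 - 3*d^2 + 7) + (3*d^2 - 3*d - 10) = -3*d^5 - d^4 - d^3 - 3*d - 3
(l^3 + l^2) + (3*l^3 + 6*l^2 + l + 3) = 4*l^3 + 7*l^2 + l + 3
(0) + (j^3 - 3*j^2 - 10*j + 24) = j^3 - 3*j^2 - 10*j + 24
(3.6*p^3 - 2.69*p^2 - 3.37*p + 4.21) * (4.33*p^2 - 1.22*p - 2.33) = 15.588*p^5 - 16.0397*p^4 - 19.6983*p^3 + 28.6084*p^2 + 2.7159*p - 9.8093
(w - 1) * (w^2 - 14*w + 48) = w^3 - 15*w^2 + 62*w - 48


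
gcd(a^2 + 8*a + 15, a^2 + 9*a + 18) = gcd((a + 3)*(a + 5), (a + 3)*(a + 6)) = a + 3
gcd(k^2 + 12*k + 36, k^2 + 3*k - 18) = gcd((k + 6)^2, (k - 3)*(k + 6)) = k + 6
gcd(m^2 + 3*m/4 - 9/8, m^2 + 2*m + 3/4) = m + 3/2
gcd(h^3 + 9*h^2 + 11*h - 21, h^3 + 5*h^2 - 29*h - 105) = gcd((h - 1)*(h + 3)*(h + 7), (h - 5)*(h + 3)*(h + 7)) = h^2 + 10*h + 21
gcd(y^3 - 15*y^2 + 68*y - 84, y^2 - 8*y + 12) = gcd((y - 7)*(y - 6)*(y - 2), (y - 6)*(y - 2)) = y^2 - 8*y + 12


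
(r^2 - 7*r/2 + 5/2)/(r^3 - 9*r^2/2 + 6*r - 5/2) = 1/(r - 1)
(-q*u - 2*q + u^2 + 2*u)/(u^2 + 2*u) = (-q + u)/u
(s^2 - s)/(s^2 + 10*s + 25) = s*(s - 1)/(s^2 + 10*s + 25)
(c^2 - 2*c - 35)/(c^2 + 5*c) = (c - 7)/c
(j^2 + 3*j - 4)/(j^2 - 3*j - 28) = (j - 1)/(j - 7)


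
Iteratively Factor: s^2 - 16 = (s + 4)*(s - 4)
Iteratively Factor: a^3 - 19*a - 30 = (a + 2)*(a^2 - 2*a - 15) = (a + 2)*(a + 3)*(a - 5)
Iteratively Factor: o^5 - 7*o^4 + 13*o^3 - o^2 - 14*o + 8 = (o + 1)*(o^4 - 8*o^3 + 21*o^2 - 22*o + 8) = (o - 1)*(o + 1)*(o^3 - 7*o^2 + 14*o - 8) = (o - 2)*(o - 1)*(o + 1)*(o^2 - 5*o + 4) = (o - 4)*(o - 2)*(o - 1)*(o + 1)*(o - 1)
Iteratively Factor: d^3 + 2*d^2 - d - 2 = (d + 1)*(d^2 + d - 2) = (d - 1)*(d + 1)*(d + 2)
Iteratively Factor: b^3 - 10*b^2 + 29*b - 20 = (b - 1)*(b^2 - 9*b + 20) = (b - 4)*(b - 1)*(b - 5)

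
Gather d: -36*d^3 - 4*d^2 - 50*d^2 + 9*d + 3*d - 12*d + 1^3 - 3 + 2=-36*d^3 - 54*d^2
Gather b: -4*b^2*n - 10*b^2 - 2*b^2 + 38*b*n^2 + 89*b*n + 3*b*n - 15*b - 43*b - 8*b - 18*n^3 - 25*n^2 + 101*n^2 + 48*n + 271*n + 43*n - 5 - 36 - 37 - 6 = b^2*(-4*n - 12) + b*(38*n^2 + 92*n - 66) - 18*n^3 + 76*n^2 + 362*n - 84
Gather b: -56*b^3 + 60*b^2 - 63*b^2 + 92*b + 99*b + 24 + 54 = -56*b^3 - 3*b^2 + 191*b + 78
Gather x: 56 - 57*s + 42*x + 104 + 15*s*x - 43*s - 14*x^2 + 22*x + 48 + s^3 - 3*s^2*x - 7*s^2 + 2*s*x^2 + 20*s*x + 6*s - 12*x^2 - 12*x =s^3 - 7*s^2 - 94*s + x^2*(2*s - 26) + x*(-3*s^2 + 35*s + 52) + 208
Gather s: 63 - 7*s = 63 - 7*s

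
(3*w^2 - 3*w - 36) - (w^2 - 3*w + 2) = 2*w^2 - 38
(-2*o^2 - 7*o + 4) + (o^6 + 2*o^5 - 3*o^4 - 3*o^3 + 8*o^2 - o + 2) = o^6 + 2*o^5 - 3*o^4 - 3*o^3 + 6*o^2 - 8*o + 6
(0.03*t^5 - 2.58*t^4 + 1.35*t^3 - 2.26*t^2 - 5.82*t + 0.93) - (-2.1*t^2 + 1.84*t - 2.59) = 0.03*t^5 - 2.58*t^4 + 1.35*t^3 - 0.16*t^2 - 7.66*t + 3.52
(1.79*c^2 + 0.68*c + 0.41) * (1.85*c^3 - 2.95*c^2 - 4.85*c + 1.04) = 3.3115*c^5 - 4.0225*c^4 - 9.929*c^3 - 2.6459*c^2 - 1.2813*c + 0.4264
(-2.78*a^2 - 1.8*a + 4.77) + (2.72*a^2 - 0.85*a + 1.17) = -0.0599999999999996*a^2 - 2.65*a + 5.94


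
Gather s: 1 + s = s + 1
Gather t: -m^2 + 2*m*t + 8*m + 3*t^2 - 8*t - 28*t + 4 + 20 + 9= -m^2 + 8*m + 3*t^2 + t*(2*m - 36) + 33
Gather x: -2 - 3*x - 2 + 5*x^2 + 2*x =5*x^2 - x - 4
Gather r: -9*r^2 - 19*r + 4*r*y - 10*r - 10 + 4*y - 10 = -9*r^2 + r*(4*y - 29) + 4*y - 20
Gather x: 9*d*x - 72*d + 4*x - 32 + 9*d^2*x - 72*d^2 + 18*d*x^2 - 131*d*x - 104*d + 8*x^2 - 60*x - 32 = -72*d^2 - 176*d + x^2*(18*d + 8) + x*(9*d^2 - 122*d - 56) - 64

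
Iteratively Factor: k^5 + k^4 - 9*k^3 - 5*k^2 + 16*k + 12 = (k + 3)*(k^4 - 2*k^3 - 3*k^2 + 4*k + 4) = (k + 1)*(k + 3)*(k^3 - 3*k^2 + 4) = (k + 1)^2*(k + 3)*(k^2 - 4*k + 4) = (k - 2)*(k + 1)^2*(k + 3)*(k - 2)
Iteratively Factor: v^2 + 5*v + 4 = (v + 4)*(v + 1)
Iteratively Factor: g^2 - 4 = (g - 2)*(g + 2)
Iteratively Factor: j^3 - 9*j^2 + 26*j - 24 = (j - 3)*(j^2 - 6*j + 8) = (j - 3)*(j - 2)*(j - 4)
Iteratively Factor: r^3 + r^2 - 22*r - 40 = (r + 4)*(r^2 - 3*r - 10) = (r + 2)*(r + 4)*(r - 5)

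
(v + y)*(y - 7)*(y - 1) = v*y^2 - 8*v*y + 7*v + y^3 - 8*y^2 + 7*y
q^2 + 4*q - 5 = (q - 1)*(q + 5)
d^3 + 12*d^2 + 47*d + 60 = (d + 3)*(d + 4)*(d + 5)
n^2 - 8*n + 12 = (n - 6)*(n - 2)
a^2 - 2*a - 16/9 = (a - 8/3)*(a + 2/3)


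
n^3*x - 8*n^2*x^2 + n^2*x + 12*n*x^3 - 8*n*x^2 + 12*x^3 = (n - 6*x)*(n - 2*x)*(n*x + x)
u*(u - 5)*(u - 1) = u^3 - 6*u^2 + 5*u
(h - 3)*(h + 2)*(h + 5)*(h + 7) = h^4 + 11*h^3 + 17*h^2 - 107*h - 210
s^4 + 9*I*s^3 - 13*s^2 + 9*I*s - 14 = (s - I)*(s + I)*(s + 2*I)*(s + 7*I)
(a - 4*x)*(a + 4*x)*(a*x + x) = a^3*x + a^2*x - 16*a*x^3 - 16*x^3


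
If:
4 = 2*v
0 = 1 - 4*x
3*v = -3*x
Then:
No Solution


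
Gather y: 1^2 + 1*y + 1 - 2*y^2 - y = 2 - 2*y^2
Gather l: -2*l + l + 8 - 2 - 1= 5 - l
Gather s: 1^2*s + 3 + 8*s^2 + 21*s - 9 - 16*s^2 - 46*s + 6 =-8*s^2 - 24*s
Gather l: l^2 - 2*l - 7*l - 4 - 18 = l^2 - 9*l - 22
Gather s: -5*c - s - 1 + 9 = -5*c - s + 8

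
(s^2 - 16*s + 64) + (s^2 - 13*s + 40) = 2*s^2 - 29*s + 104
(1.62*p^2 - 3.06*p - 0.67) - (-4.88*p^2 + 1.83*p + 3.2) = 6.5*p^2 - 4.89*p - 3.87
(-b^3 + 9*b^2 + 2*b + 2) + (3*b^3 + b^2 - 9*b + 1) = 2*b^3 + 10*b^2 - 7*b + 3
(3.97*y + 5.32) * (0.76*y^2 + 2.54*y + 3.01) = 3.0172*y^3 + 14.127*y^2 + 25.4625*y + 16.0132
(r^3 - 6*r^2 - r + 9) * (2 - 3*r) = -3*r^4 + 20*r^3 - 9*r^2 - 29*r + 18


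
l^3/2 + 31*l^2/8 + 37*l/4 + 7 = (l/2 + 1)*(l + 7/4)*(l + 4)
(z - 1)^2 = z^2 - 2*z + 1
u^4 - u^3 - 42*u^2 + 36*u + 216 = (u - 6)*(u - 3)*(u + 2)*(u + 6)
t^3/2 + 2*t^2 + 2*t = t*(t/2 + 1)*(t + 2)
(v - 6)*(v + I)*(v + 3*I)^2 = v^4 - 6*v^3 + 7*I*v^3 - 15*v^2 - 42*I*v^2 + 90*v - 9*I*v + 54*I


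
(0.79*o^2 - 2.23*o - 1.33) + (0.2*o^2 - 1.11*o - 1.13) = 0.99*o^2 - 3.34*o - 2.46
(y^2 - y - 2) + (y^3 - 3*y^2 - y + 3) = y^3 - 2*y^2 - 2*y + 1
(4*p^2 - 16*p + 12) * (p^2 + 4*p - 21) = 4*p^4 - 136*p^2 + 384*p - 252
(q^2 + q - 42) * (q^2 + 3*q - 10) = q^4 + 4*q^3 - 49*q^2 - 136*q + 420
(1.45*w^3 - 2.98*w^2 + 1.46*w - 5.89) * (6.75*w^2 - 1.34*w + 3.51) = 9.7875*w^5 - 22.058*w^4 + 18.9377*w^3 - 52.1737*w^2 + 13.0172*w - 20.6739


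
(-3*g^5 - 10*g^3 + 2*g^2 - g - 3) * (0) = 0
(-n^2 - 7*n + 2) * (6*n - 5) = -6*n^3 - 37*n^2 + 47*n - 10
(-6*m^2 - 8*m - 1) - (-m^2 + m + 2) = -5*m^2 - 9*m - 3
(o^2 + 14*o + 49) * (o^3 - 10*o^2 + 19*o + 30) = o^5 + 4*o^4 - 72*o^3 - 194*o^2 + 1351*o + 1470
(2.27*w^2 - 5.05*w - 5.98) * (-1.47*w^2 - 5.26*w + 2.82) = -3.3369*w^4 - 4.5167*w^3 + 41.755*w^2 + 17.2138*w - 16.8636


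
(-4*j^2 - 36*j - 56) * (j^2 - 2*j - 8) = -4*j^4 - 28*j^3 + 48*j^2 + 400*j + 448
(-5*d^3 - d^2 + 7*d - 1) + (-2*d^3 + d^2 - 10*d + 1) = -7*d^3 - 3*d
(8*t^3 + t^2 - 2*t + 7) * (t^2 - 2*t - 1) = 8*t^5 - 15*t^4 - 12*t^3 + 10*t^2 - 12*t - 7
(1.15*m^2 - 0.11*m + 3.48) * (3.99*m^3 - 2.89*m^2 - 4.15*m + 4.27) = 4.5885*m^5 - 3.7624*m^4 + 9.4306*m^3 - 4.6902*m^2 - 14.9117*m + 14.8596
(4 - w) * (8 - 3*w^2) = 3*w^3 - 12*w^2 - 8*w + 32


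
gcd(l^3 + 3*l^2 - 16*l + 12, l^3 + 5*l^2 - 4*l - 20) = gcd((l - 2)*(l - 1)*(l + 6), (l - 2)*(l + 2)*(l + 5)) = l - 2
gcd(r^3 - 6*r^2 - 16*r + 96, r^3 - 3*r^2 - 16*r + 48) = r^2 - 16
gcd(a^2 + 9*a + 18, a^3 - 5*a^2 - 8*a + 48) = a + 3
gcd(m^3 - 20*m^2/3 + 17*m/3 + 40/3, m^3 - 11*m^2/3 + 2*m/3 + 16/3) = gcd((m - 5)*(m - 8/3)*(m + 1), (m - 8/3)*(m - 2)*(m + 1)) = m^2 - 5*m/3 - 8/3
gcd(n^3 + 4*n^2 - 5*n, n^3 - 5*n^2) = n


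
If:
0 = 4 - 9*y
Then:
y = 4/9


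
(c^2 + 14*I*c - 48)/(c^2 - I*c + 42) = (c + 8*I)/(c - 7*I)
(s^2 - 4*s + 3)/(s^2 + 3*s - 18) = (s - 1)/(s + 6)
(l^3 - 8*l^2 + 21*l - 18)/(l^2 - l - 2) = (l^2 - 6*l + 9)/(l + 1)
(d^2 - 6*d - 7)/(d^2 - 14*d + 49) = (d + 1)/(d - 7)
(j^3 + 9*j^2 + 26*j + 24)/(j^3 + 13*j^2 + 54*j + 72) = (j + 2)/(j + 6)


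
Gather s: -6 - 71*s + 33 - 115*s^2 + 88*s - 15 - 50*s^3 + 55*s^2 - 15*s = -50*s^3 - 60*s^2 + 2*s + 12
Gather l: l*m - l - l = l*(m - 2)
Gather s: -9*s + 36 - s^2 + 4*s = -s^2 - 5*s + 36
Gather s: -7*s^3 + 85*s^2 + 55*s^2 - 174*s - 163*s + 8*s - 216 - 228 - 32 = -7*s^3 + 140*s^2 - 329*s - 476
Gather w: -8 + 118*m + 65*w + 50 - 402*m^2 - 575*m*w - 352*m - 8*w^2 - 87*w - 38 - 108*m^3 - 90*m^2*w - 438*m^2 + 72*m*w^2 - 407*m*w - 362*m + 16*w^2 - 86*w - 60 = -108*m^3 - 840*m^2 - 596*m + w^2*(72*m + 8) + w*(-90*m^2 - 982*m - 108) - 56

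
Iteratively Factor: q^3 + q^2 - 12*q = (q)*(q^2 + q - 12) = q*(q - 3)*(q + 4)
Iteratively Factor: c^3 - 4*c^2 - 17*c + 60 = (c - 3)*(c^2 - c - 20) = (c - 3)*(c + 4)*(c - 5)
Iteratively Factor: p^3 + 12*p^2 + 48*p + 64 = (p + 4)*(p^2 + 8*p + 16) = (p + 4)^2*(p + 4)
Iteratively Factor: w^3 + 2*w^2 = (w)*(w^2 + 2*w) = w^2*(w + 2)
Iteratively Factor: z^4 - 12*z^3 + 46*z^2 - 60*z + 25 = (z - 1)*(z^3 - 11*z^2 + 35*z - 25) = (z - 1)^2*(z^2 - 10*z + 25) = (z - 5)*(z - 1)^2*(z - 5)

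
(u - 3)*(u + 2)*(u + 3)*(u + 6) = u^4 + 8*u^3 + 3*u^2 - 72*u - 108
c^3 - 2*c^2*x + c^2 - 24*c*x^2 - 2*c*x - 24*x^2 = (c + 1)*(c - 6*x)*(c + 4*x)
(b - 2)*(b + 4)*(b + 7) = b^3 + 9*b^2 + 6*b - 56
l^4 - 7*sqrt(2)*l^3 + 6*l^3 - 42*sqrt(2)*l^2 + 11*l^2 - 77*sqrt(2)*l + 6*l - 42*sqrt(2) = (l + 1)*(l + 2)*(l + 3)*(l - 7*sqrt(2))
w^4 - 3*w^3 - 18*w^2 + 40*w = w*(w - 5)*(w - 2)*(w + 4)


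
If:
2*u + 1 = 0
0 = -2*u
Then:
No Solution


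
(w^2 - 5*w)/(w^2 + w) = (w - 5)/(w + 1)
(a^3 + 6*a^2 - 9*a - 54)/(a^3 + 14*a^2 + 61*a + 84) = (a^2 + 3*a - 18)/(a^2 + 11*a + 28)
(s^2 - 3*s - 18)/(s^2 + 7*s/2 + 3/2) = 2*(s - 6)/(2*s + 1)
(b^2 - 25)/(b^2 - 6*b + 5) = (b + 5)/(b - 1)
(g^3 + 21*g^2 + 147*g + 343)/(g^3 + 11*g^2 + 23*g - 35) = (g^2 + 14*g + 49)/(g^2 + 4*g - 5)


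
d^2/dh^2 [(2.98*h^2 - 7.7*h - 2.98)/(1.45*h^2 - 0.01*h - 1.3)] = (7.105427357601e-15*h^4 - 32.29208*h^3 - 3.8889*h^2 - 86.82774*h - 0.962595999999998)/(3.048625*h^6 - 0.063075*h^5 - 8.199315*h^4 + 0.113099*h^3 + 7.35111*h^2 - 0.0507*h - 2.197)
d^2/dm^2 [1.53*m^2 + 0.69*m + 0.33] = 3.06000000000000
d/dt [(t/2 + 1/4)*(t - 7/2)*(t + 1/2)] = (2*t + 1)*(6*t - 13)/8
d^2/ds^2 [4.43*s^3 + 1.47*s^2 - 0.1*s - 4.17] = 26.58*s + 2.94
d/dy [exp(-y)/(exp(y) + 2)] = -(2*exp(y) + 2)*exp(-y)/(exp(2*y) + 4*exp(y) + 4)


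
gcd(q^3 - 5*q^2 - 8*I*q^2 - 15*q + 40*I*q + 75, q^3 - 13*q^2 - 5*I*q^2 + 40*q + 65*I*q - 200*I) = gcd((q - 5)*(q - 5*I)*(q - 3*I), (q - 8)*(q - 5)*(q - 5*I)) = q^2 + q*(-5 - 5*I) + 25*I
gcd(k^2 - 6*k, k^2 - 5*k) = k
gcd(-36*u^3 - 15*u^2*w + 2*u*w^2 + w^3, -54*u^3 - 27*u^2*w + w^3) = 9*u^2 + 6*u*w + w^2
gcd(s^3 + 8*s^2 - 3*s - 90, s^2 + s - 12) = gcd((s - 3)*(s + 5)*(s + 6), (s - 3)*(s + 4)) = s - 3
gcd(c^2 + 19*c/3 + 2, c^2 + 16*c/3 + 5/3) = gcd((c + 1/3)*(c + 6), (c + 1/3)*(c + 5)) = c + 1/3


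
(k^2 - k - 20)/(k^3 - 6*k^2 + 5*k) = (k + 4)/(k*(k - 1))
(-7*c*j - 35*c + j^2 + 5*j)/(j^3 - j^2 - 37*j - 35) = (-7*c + j)/(j^2 - 6*j - 7)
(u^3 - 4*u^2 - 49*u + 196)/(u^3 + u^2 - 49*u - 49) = (u - 4)/(u + 1)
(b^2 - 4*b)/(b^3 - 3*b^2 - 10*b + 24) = b/(b^2 + b - 6)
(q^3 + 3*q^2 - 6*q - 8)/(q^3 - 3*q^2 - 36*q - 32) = (q - 2)/(q - 8)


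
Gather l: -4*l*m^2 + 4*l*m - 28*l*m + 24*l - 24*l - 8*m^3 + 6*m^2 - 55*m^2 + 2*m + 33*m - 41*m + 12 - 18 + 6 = l*(-4*m^2 - 24*m) - 8*m^3 - 49*m^2 - 6*m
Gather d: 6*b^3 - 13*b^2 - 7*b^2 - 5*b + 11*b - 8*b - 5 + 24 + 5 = 6*b^3 - 20*b^2 - 2*b + 24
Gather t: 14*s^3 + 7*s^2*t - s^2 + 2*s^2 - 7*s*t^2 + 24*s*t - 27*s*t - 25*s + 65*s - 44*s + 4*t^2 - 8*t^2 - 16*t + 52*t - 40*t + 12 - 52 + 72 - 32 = 14*s^3 + s^2 - 4*s + t^2*(-7*s - 4) + t*(7*s^2 - 3*s - 4)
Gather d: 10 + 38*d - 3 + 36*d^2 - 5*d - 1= 36*d^2 + 33*d + 6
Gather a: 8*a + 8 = 8*a + 8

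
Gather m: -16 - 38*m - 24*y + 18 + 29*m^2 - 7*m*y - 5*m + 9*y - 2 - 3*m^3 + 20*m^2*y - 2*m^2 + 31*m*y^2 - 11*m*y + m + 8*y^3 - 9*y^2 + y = -3*m^3 + m^2*(20*y + 27) + m*(31*y^2 - 18*y - 42) + 8*y^3 - 9*y^2 - 14*y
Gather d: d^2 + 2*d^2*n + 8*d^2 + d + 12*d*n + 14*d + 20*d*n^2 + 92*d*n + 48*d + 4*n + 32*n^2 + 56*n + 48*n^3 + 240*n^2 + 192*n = d^2*(2*n + 9) + d*(20*n^2 + 104*n + 63) + 48*n^3 + 272*n^2 + 252*n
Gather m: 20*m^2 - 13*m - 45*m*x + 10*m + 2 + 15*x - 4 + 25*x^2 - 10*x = 20*m^2 + m*(-45*x - 3) + 25*x^2 + 5*x - 2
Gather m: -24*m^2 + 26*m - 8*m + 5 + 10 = -24*m^2 + 18*m + 15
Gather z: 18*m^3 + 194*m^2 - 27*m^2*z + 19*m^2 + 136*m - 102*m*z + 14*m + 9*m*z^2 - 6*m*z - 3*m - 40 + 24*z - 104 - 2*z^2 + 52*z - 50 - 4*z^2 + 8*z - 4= 18*m^3 + 213*m^2 + 147*m + z^2*(9*m - 6) + z*(-27*m^2 - 108*m + 84) - 198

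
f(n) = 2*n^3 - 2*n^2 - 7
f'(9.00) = 450.00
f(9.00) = 1289.00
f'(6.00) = 192.00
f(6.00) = 353.00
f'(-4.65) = 148.34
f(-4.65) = -251.33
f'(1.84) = 12.95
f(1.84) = -1.31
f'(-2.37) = 43.18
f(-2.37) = -44.86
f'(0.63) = -0.14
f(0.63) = -7.29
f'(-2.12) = 35.45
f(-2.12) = -35.05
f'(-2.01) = 32.28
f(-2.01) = -31.32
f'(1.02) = 2.16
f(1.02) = -6.96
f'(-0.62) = 4.79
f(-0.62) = -8.25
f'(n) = 6*n^2 - 4*n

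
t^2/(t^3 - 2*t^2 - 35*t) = t/(t^2 - 2*t - 35)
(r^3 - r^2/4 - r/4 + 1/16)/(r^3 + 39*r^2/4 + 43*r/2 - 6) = (r^2 - 1/4)/(r^2 + 10*r + 24)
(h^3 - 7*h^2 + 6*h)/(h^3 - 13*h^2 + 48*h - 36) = h/(h - 6)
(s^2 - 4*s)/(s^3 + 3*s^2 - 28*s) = 1/(s + 7)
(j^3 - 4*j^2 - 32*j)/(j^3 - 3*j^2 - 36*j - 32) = j/(j + 1)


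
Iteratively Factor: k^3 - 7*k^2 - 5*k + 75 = (k - 5)*(k^2 - 2*k - 15) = (k - 5)*(k + 3)*(k - 5)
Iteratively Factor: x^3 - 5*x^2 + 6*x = (x)*(x^2 - 5*x + 6) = x*(x - 3)*(x - 2)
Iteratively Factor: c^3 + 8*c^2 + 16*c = (c + 4)*(c^2 + 4*c) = (c + 4)^2*(c)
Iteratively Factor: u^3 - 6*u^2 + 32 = (u - 4)*(u^2 - 2*u - 8) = (u - 4)^2*(u + 2)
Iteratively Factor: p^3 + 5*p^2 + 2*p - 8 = (p + 4)*(p^2 + p - 2) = (p + 2)*(p + 4)*(p - 1)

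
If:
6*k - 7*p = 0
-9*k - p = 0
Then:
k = 0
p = 0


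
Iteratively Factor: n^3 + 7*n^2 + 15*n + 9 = (n + 1)*(n^2 + 6*n + 9) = (n + 1)*(n + 3)*(n + 3)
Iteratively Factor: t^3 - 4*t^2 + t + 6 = (t - 2)*(t^2 - 2*t - 3) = (t - 3)*(t - 2)*(t + 1)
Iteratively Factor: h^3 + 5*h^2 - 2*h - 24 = (h - 2)*(h^2 + 7*h + 12) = (h - 2)*(h + 3)*(h + 4)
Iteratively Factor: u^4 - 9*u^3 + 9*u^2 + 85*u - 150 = (u - 5)*(u^3 - 4*u^2 - 11*u + 30) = (u - 5)*(u + 3)*(u^2 - 7*u + 10) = (u - 5)^2*(u + 3)*(u - 2)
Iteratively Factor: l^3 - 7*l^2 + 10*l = (l - 5)*(l^2 - 2*l) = l*(l - 5)*(l - 2)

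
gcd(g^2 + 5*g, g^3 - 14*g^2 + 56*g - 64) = 1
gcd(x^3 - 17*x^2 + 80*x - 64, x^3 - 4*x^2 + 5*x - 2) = x - 1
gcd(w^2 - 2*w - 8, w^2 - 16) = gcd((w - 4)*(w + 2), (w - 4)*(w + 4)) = w - 4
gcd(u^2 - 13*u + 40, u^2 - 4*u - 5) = u - 5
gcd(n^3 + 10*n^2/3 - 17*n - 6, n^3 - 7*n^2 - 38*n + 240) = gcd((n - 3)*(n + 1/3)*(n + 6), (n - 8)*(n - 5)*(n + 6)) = n + 6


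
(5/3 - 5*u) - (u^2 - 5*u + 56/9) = -u^2 - 41/9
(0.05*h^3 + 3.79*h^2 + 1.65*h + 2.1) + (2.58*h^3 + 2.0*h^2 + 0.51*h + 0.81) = 2.63*h^3 + 5.79*h^2 + 2.16*h + 2.91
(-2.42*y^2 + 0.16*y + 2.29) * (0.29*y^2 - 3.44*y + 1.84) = -0.7018*y^4 + 8.3712*y^3 - 4.3391*y^2 - 7.5832*y + 4.2136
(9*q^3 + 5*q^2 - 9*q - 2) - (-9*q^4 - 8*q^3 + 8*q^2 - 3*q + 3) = 9*q^4 + 17*q^3 - 3*q^2 - 6*q - 5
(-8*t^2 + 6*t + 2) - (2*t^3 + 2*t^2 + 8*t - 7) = -2*t^3 - 10*t^2 - 2*t + 9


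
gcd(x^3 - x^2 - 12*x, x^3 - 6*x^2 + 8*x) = x^2 - 4*x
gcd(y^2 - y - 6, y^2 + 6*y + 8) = y + 2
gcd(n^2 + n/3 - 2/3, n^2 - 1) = n + 1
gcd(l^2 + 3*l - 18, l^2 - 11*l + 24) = l - 3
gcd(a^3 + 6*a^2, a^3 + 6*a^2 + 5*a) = a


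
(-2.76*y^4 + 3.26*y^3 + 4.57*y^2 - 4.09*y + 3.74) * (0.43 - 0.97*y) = 2.6772*y^5 - 4.349*y^4 - 3.0311*y^3 + 5.9324*y^2 - 5.3865*y + 1.6082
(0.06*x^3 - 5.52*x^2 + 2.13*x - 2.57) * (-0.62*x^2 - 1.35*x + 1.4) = -0.0372*x^5 + 3.3414*x^4 + 6.2154*x^3 - 9.0101*x^2 + 6.4515*x - 3.598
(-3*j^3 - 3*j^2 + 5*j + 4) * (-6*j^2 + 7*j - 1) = 18*j^5 - 3*j^4 - 48*j^3 + 14*j^2 + 23*j - 4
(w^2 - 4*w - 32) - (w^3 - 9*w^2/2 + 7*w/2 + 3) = -w^3 + 11*w^2/2 - 15*w/2 - 35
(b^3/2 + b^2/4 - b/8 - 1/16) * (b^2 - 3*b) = b^5/2 - 5*b^4/4 - 7*b^3/8 + 5*b^2/16 + 3*b/16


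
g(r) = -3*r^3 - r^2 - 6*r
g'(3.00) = -93.00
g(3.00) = -108.00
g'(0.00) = -6.00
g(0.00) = 0.00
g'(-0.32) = -6.28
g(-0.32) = 1.92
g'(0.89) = -14.91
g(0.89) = -8.25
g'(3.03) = -94.69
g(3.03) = -110.82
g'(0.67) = -11.38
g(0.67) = -5.37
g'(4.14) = -168.54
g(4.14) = -254.85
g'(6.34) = -380.44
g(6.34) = -842.76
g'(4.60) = -205.64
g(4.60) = -340.77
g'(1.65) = -33.80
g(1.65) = -26.10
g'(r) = -9*r^2 - 2*r - 6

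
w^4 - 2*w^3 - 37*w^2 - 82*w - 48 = (w - 8)*(w + 1)*(w + 2)*(w + 3)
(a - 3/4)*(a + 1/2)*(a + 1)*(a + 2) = a^4 + 11*a^3/4 + 7*a^2/8 - 13*a/8 - 3/4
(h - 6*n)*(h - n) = h^2 - 7*h*n + 6*n^2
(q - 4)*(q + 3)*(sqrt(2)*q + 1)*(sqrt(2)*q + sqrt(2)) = 2*q^4 + sqrt(2)*q^3 - 26*q^2 - 24*q - 13*sqrt(2)*q - 12*sqrt(2)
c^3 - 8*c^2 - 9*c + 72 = (c - 8)*(c - 3)*(c + 3)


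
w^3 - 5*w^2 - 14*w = w*(w - 7)*(w + 2)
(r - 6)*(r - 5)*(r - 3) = r^3 - 14*r^2 + 63*r - 90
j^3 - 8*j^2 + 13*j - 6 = (j - 6)*(j - 1)^2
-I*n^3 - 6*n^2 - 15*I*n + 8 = (n - 8*I)*(n + I)*(-I*n + 1)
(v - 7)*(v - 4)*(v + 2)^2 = v^4 - 7*v^3 - 12*v^2 + 68*v + 112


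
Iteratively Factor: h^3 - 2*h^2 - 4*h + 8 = (h + 2)*(h^2 - 4*h + 4) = (h - 2)*(h + 2)*(h - 2)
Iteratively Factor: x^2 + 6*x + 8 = (x + 2)*(x + 4)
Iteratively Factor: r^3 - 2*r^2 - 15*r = (r - 5)*(r^2 + 3*r) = r*(r - 5)*(r + 3)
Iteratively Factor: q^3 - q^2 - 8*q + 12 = (q - 2)*(q^2 + q - 6) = (q - 2)*(q + 3)*(q - 2)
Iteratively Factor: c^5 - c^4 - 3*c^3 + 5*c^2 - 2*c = (c - 1)*(c^4 - 3*c^2 + 2*c) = (c - 1)^2*(c^3 + c^2 - 2*c) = (c - 1)^3*(c^2 + 2*c) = (c - 1)^3*(c + 2)*(c)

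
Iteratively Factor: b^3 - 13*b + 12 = (b + 4)*(b^2 - 4*b + 3) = (b - 1)*(b + 4)*(b - 3)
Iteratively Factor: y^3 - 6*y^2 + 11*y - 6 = (y - 3)*(y^2 - 3*y + 2) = (y - 3)*(y - 2)*(y - 1)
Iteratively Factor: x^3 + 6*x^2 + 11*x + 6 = (x + 3)*(x^2 + 3*x + 2) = (x + 2)*(x + 3)*(x + 1)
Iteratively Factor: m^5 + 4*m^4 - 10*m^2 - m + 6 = (m + 1)*(m^4 + 3*m^3 - 3*m^2 - 7*m + 6) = (m - 1)*(m + 1)*(m^3 + 4*m^2 + m - 6) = (m - 1)*(m + 1)*(m + 3)*(m^2 + m - 2) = (m - 1)^2*(m + 1)*(m + 3)*(m + 2)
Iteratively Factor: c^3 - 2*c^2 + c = (c)*(c^2 - 2*c + 1) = c*(c - 1)*(c - 1)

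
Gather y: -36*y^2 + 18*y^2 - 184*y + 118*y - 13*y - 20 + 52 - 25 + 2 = -18*y^2 - 79*y + 9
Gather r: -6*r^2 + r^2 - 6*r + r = -5*r^2 - 5*r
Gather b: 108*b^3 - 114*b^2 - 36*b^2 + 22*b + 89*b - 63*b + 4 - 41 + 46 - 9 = 108*b^3 - 150*b^2 + 48*b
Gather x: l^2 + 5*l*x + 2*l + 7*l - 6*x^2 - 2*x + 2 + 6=l^2 + 9*l - 6*x^2 + x*(5*l - 2) + 8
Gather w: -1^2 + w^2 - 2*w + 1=w^2 - 2*w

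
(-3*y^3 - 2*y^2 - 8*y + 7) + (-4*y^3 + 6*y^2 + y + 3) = -7*y^3 + 4*y^2 - 7*y + 10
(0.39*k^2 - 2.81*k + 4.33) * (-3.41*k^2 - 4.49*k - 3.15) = -1.3299*k^4 + 7.831*k^3 - 3.3769*k^2 - 10.5902*k - 13.6395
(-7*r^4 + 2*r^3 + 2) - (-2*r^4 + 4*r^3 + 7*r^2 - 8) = -5*r^4 - 2*r^3 - 7*r^2 + 10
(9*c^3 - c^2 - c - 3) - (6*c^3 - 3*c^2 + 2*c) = 3*c^3 + 2*c^2 - 3*c - 3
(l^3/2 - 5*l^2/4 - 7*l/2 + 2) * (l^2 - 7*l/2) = l^5/2 - 3*l^4 + 7*l^3/8 + 57*l^2/4 - 7*l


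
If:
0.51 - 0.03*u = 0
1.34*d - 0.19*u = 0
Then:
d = 2.41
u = 17.00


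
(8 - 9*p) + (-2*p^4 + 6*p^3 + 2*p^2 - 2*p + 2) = -2*p^4 + 6*p^3 + 2*p^2 - 11*p + 10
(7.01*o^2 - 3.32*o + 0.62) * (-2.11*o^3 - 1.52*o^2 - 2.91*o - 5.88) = -14.7911*o^5 - 3.65*o^4 - 16.6609*o^3 - 32.5*o^2 + 17.7174*o - 3.6456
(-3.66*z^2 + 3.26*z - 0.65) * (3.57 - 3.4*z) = 12.444*z^3 - 24.1502*z^2 + 13.8482*z - 2.3205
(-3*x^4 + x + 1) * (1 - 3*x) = 9*x^5 - 3*x^4 - 3*x^2 - 2*x + 1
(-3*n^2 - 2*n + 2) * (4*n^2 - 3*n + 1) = -12*n^4 + n^3 + 11*n^2 - 8*n + 2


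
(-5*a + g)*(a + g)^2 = -5*a^3 - 9*a^2*g - 3*a*g^2 + g^3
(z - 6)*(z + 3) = z^2 - 3*z - 18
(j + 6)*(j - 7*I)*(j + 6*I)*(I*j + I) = I*j^4 + j^3 + 7*I*j^3 + 7*j^2 + 48*I*j^2 + 6*j + 294*I*j + 252*I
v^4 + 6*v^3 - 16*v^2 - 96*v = v*(v - 4)*(v + 4)*(v + 6)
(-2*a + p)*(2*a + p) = -4*a^2 + p^2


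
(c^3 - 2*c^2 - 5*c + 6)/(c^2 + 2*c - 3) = (c^2 - c - 6)/(c + 3)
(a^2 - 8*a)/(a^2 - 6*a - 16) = a/(a + 2)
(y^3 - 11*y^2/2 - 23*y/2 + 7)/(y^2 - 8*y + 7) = (y^2 + 3*y/2 - 1)/(y - 1)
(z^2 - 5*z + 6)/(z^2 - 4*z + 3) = (z - 2)/(z - 1)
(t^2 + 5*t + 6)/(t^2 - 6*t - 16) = (t + 3)/(t - 8)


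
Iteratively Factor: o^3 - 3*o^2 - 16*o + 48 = (o - 4)*(o^2 + o - 12) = (o - 4)*(o - 3)*(o + 4)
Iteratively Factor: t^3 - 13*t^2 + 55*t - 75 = (t - 5)*(t^2 - 8*t + 15) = (t - 5)^2*(t - 3)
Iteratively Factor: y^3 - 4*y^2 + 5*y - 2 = (y - 1)*(y^2 - 3*y + 2) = (y - 2)*(y - 1)*(y - 1)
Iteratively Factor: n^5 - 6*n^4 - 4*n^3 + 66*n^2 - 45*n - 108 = (n - 4)*(n^4 - 2*n^3 - 12*n^2 + 18*n + 27) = (n - 4)*(n + 3)*(n^3 - 5*n^2 + 3*n + 9) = (n - 4)*(n - 3)*(n + 3)*(n^2 - 2*n - 3) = (n - 4)*(n - 3)*(n + 1)*(n + 3)*(n - 3)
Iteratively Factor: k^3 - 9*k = (k - 3)*(k^2 + 3*k) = (k - 3)*(k + 3)*(k)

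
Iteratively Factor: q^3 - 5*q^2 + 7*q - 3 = (q - 3)*(q^2 - 2*q + 1) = (q - 3)*(q - 1)*(q - 1)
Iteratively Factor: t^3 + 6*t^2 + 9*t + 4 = (t + 4)*(t^2 + 2*t + 1) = (t + 1)*(t + 4)*(t + 1)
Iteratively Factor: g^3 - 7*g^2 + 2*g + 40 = (g - 4)*(g^2 - 3*g - 10) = (g - 4)*(g + 2)*(g - 5)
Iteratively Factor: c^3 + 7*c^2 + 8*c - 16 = (c + 4)*(c^2 + 3*c - 4) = (c + 4)^2*(c - 1)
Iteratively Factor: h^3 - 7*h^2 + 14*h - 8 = (h - 2)*(h^2 - 5*h + 4) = (h - 4)*(h - 2)*(h - 1)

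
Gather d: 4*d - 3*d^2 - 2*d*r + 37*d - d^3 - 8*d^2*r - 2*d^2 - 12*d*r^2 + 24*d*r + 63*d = -d^3 + d^2*(-8*r - 5) + d*(-12*r^2 + 22*r + 104)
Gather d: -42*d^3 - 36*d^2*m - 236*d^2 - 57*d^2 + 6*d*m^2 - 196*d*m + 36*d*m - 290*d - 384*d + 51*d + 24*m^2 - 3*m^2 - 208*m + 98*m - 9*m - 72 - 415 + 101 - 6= -42*d^3 + d^2*(-36*m - 293) + d*(6*m^2 - 160*m - 623) + 21*m^2 - 119*m - 392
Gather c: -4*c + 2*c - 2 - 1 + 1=-2*c - 2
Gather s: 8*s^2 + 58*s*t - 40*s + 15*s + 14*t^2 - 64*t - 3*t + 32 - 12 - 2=8*s^2 + s*(58*t - 25) + 14*t^2 - 67*t + 18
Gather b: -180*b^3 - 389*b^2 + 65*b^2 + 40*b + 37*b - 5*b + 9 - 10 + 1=-180*b^3 - 324*b^2 + 72*b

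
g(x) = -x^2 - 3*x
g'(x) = -2*x - 3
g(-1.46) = 2.25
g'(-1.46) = -0.08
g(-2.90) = 0.29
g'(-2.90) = 2.80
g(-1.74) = 2.19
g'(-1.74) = 0.48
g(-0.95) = 1.95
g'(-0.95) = -1.10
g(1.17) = -4.88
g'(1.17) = -5.34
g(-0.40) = 1.04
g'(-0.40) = -2.20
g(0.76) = -2.86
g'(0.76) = -4.52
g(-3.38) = -1.28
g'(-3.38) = 3.76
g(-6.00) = -18.00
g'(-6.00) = 9.00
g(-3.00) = 0.00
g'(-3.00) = 3.00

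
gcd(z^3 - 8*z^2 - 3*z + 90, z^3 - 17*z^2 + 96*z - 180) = z^2 - 11*z + 30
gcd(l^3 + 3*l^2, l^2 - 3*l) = l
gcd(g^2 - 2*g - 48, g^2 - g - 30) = 1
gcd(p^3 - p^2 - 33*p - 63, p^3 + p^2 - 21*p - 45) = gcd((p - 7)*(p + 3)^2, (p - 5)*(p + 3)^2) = p^2 + 6*p + 9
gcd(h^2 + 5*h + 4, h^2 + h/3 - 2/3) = h + 1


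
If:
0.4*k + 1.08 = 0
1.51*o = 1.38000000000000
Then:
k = -2.70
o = 0.91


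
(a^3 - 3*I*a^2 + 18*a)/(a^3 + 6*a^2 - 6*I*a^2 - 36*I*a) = (a + 3*I)/(a + 6)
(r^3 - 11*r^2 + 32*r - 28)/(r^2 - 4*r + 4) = r - 7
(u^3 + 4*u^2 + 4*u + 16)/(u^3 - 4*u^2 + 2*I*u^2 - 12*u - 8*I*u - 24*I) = (u^2 + 2*u*(2 - I) - 8*I)/(u^2 - 4*u - 12)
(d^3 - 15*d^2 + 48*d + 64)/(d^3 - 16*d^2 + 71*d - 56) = (d^2 - 7*d - 8)/(d^2 - 8*d + 7)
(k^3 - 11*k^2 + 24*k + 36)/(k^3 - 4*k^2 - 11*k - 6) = (k - 6)/(k + 1)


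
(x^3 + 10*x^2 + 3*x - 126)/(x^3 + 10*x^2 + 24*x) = (x^2 + 4*x - 21)/(x*(x + 4))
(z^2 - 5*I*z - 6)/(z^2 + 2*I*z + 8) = (z - 3*I)/(z + 4*I)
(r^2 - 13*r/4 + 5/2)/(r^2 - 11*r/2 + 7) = (4*r - 5)/(2*(2*r - 7))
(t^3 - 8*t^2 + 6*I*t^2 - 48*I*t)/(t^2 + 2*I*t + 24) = t*(t - 8)/(t - 4*I)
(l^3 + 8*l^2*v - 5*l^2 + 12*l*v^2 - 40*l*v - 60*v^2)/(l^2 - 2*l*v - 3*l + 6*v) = (l^3 + 8*l^2*v - 5*l^2 + 12*l*v^2 - 40*l*v - 60*v^2)/(l^2 - 2*l*v - 3*l + 6*v)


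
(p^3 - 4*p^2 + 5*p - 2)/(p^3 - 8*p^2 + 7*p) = (p^2 - 3*p + 2)/(p*(p - 7))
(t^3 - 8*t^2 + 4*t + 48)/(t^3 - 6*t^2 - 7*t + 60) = (t^2 - 4*t - 12)/(t^2 - 2*t - 15)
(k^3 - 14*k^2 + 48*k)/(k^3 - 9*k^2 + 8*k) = (k - 6)/(k - 1)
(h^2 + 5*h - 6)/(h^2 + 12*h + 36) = (h - 1)/(h + 6)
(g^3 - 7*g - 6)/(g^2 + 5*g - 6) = (g^3 - 7*g - 6)/(g^2 + 5*g - 6)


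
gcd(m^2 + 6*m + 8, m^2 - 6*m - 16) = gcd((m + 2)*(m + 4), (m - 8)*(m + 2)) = m + 2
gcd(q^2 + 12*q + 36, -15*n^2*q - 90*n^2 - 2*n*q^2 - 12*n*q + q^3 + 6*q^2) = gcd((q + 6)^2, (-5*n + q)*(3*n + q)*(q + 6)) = q + 6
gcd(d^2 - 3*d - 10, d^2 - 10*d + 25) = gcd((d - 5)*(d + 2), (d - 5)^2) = d - 5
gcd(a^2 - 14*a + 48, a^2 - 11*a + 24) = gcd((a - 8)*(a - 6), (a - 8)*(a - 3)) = a - 8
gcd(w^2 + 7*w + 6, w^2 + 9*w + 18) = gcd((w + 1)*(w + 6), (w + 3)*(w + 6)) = w + 6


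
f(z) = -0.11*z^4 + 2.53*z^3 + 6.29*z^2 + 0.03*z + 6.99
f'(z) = -0.44*z^3 + 7.59*z^2 + 12.58*z + 0.03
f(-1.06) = 10.87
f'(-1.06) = -4.25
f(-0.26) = 7.36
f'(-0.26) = -2.72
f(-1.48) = 11.99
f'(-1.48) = -0.54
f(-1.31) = 11.73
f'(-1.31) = -2.44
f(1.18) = 19.73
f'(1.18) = 24.72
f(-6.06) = -473.59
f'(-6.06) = 300.45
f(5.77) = 580.66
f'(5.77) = 240.79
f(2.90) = 113.90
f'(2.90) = 89.61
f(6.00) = 637.53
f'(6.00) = 253.71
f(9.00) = 1639.41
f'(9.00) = 407.28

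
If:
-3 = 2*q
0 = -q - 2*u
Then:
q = -3/2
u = 3/4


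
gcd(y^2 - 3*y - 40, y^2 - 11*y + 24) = y - 8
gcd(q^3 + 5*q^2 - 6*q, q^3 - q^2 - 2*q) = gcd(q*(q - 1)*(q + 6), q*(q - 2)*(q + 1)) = q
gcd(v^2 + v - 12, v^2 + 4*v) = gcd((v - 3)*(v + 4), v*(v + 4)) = v + 4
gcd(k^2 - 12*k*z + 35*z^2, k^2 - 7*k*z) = -k + 7*z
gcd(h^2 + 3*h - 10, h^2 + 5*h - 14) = h - 2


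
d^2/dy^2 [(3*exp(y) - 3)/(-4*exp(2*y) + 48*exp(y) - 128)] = 3*(-exp(4*y) - 8*exp(3*y) + 156*exp(2*y) - 368*exp(y) - 640)*exp(y)/(4*(exp(6*y) - 36*exp(5*y) + 528*exp(4*y) - 4032*exp(3*y) + 16896*exp(2*y) - 36864*exp(y) + 32768))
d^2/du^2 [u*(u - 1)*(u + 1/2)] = 6*u - 1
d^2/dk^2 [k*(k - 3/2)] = 2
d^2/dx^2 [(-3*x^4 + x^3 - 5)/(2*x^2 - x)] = 2*(-12*x^6 + 18*x^5 - 9*x^4 + x^3 - 60*x^2 + 30*x - 5)/(x^3*(8*x^3 - 12*x^2 + 6*x - 1))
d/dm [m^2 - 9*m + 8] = 2*m - 9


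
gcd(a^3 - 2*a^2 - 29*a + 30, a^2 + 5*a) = a + 5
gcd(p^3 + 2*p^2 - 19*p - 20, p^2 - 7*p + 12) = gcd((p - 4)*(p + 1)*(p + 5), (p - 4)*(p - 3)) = p - 4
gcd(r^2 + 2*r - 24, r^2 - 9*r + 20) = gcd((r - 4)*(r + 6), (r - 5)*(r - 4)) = r - 4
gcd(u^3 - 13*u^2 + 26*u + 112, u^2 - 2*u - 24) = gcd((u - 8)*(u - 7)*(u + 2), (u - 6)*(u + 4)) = 1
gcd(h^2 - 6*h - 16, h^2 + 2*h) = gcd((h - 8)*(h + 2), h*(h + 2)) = h + 2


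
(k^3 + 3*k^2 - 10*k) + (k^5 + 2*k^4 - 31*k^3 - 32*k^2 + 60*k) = k^5 + 2*k^4 - 30*k^3 - 29*k^2 + 50*k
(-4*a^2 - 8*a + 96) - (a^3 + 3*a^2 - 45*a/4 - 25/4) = -a^3 - 7*a^2 + 13*a/4 + 409/4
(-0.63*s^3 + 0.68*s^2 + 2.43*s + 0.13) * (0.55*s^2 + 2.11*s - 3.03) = -0.3465*s^5 - 0.9553*s^4 + 4.6802*s^3 + 3.1384*s^2 - 7.0886*s - 0.3939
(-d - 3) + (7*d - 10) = 6*d - 13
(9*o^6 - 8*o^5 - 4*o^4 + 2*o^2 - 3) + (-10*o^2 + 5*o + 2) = 9*o^6 - 8*o^5 - 4*o^4 - 8*o^2 + 5*o - 1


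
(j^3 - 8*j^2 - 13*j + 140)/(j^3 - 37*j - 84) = (j - 5)/(j + 3)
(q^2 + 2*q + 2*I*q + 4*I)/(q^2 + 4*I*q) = (q^2 + 2*q*(1 + I) + 4*I)/(q*(q + 4*I))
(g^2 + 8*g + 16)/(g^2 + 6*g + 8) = (g + 4)/(g + 2)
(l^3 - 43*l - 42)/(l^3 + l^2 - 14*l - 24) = (l^3 - 43*l - 42)/(l^3 + l^2 - 14*l - 24)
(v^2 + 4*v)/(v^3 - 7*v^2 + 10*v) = (v + 4)/(v^2 - 7*v + 10)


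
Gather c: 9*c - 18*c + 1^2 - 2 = -9*c - 1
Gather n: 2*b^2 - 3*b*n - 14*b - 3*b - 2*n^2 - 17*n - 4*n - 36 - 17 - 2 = 2*b^2 - 17*b - 2*n^2 + n*(-3*b - 21) - 55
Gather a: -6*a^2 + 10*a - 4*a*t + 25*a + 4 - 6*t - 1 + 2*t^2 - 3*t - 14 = -6*a^2 + a*(35 - 4*t) + 2*t^2 - 9*t - 11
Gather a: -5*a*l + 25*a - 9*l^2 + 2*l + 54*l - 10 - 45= a*(25 - 5*l) - 9*l^2 + 56*l - 55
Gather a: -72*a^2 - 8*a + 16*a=-72*a^2 + 8*a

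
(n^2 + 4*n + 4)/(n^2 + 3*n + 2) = (n + 2)/(n + 1)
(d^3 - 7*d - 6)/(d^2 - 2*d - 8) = (d^2 - 2*d - 3)/(d - 4)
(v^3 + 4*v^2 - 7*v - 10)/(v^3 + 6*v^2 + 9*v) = (v^3 + 4*v^2 - 7*v - 10)/(v*(v^2 + 6*v + 9))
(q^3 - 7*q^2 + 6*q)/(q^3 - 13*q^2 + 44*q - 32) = q*(q - 6)/(q^2 - 12*q + 32)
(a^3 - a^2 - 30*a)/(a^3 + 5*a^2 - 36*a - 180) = a/(a + 6)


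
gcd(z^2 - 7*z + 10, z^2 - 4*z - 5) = z - 5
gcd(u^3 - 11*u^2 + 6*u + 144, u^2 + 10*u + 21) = u + 3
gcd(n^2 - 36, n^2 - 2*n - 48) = n + 6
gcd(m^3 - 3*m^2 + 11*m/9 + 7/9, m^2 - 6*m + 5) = m - 1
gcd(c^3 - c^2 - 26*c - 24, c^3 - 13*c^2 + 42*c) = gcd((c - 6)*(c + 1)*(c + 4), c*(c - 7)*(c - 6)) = c - 6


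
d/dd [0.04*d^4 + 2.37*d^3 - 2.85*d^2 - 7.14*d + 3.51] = 0.16*d^3 + 7.11*d^2 - 5.7*d - 7.14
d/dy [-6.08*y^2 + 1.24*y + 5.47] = 1.24 - 12.16*y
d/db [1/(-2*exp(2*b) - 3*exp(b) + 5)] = (4*exp(b) + 3)*exp(b)/(2*exp(2*b) + 3*exp(b) - 5)^2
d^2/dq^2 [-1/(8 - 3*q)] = 18/(3*q - 8)^3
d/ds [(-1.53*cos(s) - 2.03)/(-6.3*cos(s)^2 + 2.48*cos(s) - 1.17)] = (9.639*cos(s)^2 + 25.578*cos(s) - 6.8245)*sin(s)/(39.69*cos(s)^4 - 31.248*cos(s)^3 + 20.8924*cos(s)^2 - 5.8032*cos(s) + 1.3689)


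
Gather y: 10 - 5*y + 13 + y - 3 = 20 - 4*y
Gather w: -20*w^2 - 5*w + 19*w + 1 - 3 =-20*w^2 + 14*w - 2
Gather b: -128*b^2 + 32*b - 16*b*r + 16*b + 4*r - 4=-128*b^2 + b*(48 - 16*r) + 4*r - 4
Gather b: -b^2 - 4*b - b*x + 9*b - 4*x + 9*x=-b^2 + b*(5 - x) + 5*x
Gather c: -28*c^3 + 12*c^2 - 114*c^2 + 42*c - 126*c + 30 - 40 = -28*c^3 - 102*c^2 - 84*c - 10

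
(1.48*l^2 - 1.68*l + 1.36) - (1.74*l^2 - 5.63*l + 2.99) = -0.26*l^2 + 3.95*l - 1.63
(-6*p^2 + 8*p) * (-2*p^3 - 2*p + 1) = 12*p^5 - 16*p^4 + 12*p^3 - 22*p^2 + 8*p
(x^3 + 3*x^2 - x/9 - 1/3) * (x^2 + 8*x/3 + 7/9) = x^5 + 17*x^4/3 + 26*x^3/3 + 46*x^2/27 - 79*x/81 - 7/27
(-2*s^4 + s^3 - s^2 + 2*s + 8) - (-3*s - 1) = -2*s^4 + s^3 - s^2 + 5*s + 9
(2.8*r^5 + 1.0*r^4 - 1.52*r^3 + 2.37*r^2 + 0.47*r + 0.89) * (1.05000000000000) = 2.94*r^5 + 1.05*r^4 - 1.596*r^3 + 2.4885*r^2 + 0.4935*r + 0.9345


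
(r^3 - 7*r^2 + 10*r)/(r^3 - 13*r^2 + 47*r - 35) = r*(r - 2)/(r^2 - 8*r + 7)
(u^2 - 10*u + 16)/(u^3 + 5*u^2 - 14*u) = (u - 8)/(u*(u + 7))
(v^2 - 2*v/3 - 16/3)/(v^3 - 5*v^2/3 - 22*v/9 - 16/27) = 9*(v + 2)/(9*v^2 + 9*v + 2)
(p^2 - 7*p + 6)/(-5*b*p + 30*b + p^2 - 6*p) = (p - 1)/(-5*b + p)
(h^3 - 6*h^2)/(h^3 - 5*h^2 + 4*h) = h*(h - 6)/(h^2 - 5*h + 4)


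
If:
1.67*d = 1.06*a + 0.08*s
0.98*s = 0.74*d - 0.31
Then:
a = 2.01096379398266*s + 0.659994900560938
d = 1.32432432432432*s + 0.418918918918919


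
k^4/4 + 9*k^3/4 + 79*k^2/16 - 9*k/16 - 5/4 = (k/4 + 1)*(k - 1/2)*(k + 1/2)*(k + 5)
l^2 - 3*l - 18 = (l - 6)*(l + 3)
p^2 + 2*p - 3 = (p - 1)*(p + 3)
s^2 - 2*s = s*(s - 2)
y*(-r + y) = -r*y + y^2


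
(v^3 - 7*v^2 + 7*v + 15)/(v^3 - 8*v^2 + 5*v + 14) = (v^2 - 8*v + 15)/(v^2 - 9*v + 14)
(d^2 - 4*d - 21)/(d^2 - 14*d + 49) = (d + 3)/(d - 7)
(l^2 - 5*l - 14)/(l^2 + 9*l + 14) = (l - 7)/(l + 7)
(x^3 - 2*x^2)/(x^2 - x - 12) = x^2*(2 - x)/(-x^2 + x + 12)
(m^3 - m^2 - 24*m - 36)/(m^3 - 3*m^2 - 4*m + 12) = (m^2 - 3*m - 18)/(m^2 - 5*m + 6)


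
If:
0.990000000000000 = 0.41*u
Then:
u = 2.41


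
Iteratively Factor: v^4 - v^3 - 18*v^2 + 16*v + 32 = (v - 2)*(v^3 + v^2 - 16*v - 16) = (v - 2)*(v + 4)*(v^2 - 3*v - 4) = (v - 4)*(v - 2)*(v + 4)*(v + 1)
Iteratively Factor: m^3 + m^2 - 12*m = (m + 4)*(m^2 - 3*m) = (m - 3)*(m + 4)*(m)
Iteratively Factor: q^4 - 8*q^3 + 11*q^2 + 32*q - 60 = (q - 3)*(q^3 - 5*q^2 - 4*q + 20) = (q - 3)*(q + 2)*(q^2 - 7*q + 10) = (q - 5)*(q - 3)*(q + 2)*(q - 2)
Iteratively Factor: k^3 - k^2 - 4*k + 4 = (k - 1)*(k^2 - 4) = (k - 2)*(k - 1)*(k + 2)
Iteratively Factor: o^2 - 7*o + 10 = (o - 2)*(o - 5)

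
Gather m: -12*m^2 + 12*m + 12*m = -12*m^2 + 24*m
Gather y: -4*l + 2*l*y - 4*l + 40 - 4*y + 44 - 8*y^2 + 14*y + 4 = -8*l - 8*y^2 + y*(2*l + 10) + 88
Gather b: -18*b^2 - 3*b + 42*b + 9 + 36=-18*b^2 + 39*b + 45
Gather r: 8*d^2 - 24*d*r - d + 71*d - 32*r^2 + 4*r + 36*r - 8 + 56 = 8*d^2 + 70*d - 32*r^2 + r*(40 - 24*d) + 48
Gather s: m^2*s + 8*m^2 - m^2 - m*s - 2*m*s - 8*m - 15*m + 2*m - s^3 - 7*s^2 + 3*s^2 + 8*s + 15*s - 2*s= 7*m^2 - 21*m - s^3 - 4*s^2 + s*(m^2 - 3*m + 21)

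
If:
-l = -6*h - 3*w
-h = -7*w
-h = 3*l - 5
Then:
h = 35/142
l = 225/142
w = 5/142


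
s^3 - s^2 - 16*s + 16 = (s - 4)*(s - 1)*(s + 4)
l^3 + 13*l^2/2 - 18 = (l - 3/2)*(l + 2)*(l + 6)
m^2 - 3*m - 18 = (m - 6)*(m + 3)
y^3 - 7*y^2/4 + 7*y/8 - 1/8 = (y - 1)*(y - 1/2)*(y - 1/4)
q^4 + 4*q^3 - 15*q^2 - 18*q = q*(q - 3)*(q + 1)*(q + 6)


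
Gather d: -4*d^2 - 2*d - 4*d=-4*d^2 - 6*d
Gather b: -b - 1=-b - 1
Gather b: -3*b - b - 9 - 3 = -4*b - 12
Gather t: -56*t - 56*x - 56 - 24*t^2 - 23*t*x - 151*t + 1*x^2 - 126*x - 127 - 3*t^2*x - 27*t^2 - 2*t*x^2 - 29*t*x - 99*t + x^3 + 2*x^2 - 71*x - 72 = t^2*(-3*x - 51) + t*(-2*x^2 - 52*x - 306) + x^3 + 3*x^2 - 253*x - 255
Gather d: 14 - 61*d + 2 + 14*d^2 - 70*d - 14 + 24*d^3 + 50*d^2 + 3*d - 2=24*d^3 + 64*d^2 - 128*d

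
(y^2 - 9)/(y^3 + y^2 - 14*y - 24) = (y - 3)/(y^2 - 2*y - 8)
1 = 1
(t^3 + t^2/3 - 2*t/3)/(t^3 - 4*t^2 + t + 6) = t*(3*t - 2)/(3*(t^2 - 5*t + 6))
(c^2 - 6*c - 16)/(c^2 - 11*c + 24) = (c + 2)/(c - 3)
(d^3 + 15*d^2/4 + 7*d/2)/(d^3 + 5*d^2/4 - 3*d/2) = (4*d + 7)/(4*d - 3)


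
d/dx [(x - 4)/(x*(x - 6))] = (-x^2 + 8*x - 24)/(x^2*(x^2 - 12*x + 36))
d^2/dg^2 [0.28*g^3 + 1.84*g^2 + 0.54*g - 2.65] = 1.68*g + 3.68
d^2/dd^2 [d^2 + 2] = 2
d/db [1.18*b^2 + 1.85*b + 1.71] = 2.36*b + 1.85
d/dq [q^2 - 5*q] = 2*q - 5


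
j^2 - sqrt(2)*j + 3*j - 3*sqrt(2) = (j + 3)*(j - sqrt(2))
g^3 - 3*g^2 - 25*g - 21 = (g - 7)*(g + 1)*(g + 3)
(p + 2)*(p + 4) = p^2 + 6*p + 8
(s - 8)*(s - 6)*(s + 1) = s^3 - 13*s^2 + 34*s + 48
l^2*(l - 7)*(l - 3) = l^4 - 10*l^3 + 21*l^2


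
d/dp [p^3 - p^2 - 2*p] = 3*p^2 - 2*p - 2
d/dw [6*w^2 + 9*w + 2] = 12*w + 9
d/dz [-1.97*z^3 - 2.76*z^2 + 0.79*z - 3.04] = -5.91*z^2 - 5.52*z + 0.79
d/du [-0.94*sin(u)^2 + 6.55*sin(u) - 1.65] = (6.55 - 1.88*sin(u))*cos(u)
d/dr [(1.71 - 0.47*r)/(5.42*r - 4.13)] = (30.260923 - 39.712882*r)/(5.42*r - 4.13)^3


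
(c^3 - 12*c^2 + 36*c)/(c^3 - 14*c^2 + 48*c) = (c - 6)/(c - 8)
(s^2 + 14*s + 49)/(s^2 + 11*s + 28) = (s + 7)/(s + 4)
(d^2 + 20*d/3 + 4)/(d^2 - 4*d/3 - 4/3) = (d + 6)/(d - 2)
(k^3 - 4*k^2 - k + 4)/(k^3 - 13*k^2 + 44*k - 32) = (k + 1)/(k - 8)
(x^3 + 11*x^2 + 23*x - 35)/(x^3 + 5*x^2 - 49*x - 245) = (x - 1)/(x - 7)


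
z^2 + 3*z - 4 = (z - 1)*(z + 4)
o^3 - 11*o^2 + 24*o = o*(o - 8)*(o - 3)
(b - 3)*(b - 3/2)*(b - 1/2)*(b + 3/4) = b^4 - 17*b^3/4 + 3*b^2 + 45*b/16 - 27/16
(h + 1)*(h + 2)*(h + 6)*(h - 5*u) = h^4 - 5*h^3*u + 9*h^3 - 45*h^2*u + 20*h^2 - 100*h*u + 12*h - 60*u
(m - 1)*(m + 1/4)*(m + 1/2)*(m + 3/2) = m^4 + 5*m^3/4 - m^2 - 17*m/16 - 3/16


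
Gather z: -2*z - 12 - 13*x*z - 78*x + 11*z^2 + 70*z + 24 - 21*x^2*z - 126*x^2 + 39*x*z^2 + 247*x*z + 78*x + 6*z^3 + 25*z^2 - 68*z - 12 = -126*x^2 + 6*z^3 + z^2*(39*x + 36) + z*(-21*x^2 + 234*x)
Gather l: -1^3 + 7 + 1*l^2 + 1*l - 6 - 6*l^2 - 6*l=-5*l^2 - 5*l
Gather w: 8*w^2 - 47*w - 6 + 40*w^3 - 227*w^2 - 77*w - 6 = 40*w^3 - 219*w^2 - 124*w - 12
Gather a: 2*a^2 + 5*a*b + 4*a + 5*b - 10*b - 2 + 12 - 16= 2*a^2 + a*(5*b + 4) - 5*b - 6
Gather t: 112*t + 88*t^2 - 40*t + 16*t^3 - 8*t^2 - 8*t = 16*t^3 + 80*t^2 + 64*t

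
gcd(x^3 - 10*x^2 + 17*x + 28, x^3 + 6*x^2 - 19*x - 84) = x - 4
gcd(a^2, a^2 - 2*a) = a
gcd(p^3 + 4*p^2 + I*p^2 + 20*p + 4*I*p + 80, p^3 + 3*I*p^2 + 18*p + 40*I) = p^2 + I*p + 20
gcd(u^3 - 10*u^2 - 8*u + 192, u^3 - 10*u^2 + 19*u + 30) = u - 6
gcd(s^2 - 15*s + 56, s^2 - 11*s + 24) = s - 8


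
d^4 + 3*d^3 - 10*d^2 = d^2*(d - 2)*(d + 5)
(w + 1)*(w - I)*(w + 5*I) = w^3 + w^2 + 4*I*w^2 + 5*w + 4*I*w + 5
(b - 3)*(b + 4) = b^2 + b - 12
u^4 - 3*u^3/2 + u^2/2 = u^2*(u - 1)*(u - 1/2)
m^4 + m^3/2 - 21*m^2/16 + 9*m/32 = m*(m - 3/4)*(m - 1/4)*(m + 3/2)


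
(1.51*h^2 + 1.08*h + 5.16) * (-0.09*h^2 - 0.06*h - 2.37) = -0.1359*h^4 - 0.1878*h^3 - 4.1079*h^2 - 2.8692*h - 12.2292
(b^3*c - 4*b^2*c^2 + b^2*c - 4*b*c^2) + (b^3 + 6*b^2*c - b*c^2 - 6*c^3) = b^3*c + b^3 - 4*b^2*c^2 + 7*b^2*c - 5*b*c^2 - 6*c^3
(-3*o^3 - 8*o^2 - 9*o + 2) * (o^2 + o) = -3*o^5 - 11*o^4 - 17*o^3 - 7*o^2 + 2*o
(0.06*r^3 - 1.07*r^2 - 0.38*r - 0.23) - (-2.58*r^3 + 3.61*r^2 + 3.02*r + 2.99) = 2.64*r^3 - 4.68*r^2 - 3.4*r - 3.22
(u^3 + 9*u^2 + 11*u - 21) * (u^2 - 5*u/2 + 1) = u^5 + 13*u^4/2 - 21*u^3/2 - 79*u^2/2 + 127*u/2 - 21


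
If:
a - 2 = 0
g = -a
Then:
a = 2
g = -2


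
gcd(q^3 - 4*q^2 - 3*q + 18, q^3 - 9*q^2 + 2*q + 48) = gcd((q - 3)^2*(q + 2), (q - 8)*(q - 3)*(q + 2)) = q^2 - q - 6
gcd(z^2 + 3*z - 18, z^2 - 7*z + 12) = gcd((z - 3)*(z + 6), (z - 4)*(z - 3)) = z - 3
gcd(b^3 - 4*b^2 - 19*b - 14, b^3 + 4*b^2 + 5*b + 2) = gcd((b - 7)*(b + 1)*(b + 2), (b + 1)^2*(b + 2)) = b^2 + 3*b + 2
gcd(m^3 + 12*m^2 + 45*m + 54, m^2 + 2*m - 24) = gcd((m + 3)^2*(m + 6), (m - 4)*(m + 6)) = m + 6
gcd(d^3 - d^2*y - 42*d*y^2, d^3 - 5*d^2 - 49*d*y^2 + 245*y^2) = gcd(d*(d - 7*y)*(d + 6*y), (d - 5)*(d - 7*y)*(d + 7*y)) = -d + 7*y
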